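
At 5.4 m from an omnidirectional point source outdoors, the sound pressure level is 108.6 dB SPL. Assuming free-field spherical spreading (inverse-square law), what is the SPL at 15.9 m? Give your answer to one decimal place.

99.2 dB SPL

Inverse-square spreading gives ΔL = −20·log₁₀(d₂/d₁).
ΔL = −20·log₁₀(15.9/5.4) = -9.38 dB, so L₂ = 108.6 + (-9.38) = 99.2 dB SPL.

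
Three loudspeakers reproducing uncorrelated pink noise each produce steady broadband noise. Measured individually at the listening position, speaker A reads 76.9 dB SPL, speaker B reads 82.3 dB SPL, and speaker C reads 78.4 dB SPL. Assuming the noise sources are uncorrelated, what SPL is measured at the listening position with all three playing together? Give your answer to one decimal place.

84.6 dB SPL

Uncorrelated sources add in intensity (power), not in dB.
L_total = 10·log₁₀(10^(76.9/10) + 10^(82.3/10) + 10^(78.4/10)) = 10·log₁₀(288000000) = 84.6 dB SPL.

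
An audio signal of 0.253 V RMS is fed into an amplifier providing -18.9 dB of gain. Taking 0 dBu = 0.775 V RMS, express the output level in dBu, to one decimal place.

Input level: 20·log₁₀(0.253/0.775) = -9.72 dBu.
Output: -9.72 − 18.9 = -28.6 dBu.

-28.6 dBu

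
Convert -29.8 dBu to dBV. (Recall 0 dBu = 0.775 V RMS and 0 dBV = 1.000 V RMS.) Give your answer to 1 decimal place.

-32.0 dBV

The offset between the scales is 20·log₁₀(0.775/1.000) = −2.214 dB.
So dBV = -29.8 − 2.214 = -32.0 dBV.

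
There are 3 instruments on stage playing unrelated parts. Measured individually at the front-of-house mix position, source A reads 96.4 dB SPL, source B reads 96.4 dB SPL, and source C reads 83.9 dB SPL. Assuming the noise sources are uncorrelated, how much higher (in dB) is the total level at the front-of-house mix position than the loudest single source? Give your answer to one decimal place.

3.1 dB

Add the sources as powers (linear), then convert back to dB:
L_total = 10·log₁₀(10^(96.4/10) + 10^(96.4/10) + 10^(83.9/10)) = 99.53 dB SPL.
Excess over the loudest (96.4 dB): 99.53 − 96.4 = 3.1 dB.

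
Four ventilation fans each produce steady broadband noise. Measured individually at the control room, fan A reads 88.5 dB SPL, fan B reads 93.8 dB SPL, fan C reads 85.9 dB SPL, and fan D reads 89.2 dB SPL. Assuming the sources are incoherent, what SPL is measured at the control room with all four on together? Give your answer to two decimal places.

Uncorrelated sources add in intensity (power), not in dB.
L_total = 10·log₁₀(10^(88.5/10) + 10^(93.8/10) + 10^(85.9/10) + 10^(89.2/10)) = 10·log₁₀(4328000000) = 96.36 dB SPL.

96.36 dB SPL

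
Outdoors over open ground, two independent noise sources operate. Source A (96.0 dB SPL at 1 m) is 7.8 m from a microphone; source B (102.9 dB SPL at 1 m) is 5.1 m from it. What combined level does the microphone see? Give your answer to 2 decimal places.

89.11 dB SPL

At the listener: L_A = 96.0 − 20·log₁₀(7.8) = 78.158 dB; L_B = 102.9 − 20·log₁₀(5.1) = 88.749 dB.
Combined: 10·log₁₀(10^(78.158/10)+10^(88.749/10)) = 89.11 dB SPL.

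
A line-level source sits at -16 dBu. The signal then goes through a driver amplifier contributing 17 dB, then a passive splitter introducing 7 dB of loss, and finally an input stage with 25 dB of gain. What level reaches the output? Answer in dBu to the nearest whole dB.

In dB, series stages simply add:
-16 + 17 − 7 + 25 = +19 dBu.

+19 dBu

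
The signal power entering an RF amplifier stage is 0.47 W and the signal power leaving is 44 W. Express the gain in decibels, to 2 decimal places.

For a power ratio, dB = 10·log₁₀(P₂/P₁).
10·log₁₀(44/0.47) = 10·log₁₀(93.62) = 19.71 dB.

19.71 dB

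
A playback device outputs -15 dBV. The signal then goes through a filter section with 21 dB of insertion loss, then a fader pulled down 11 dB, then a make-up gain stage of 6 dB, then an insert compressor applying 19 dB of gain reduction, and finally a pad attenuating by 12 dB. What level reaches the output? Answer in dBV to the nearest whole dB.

-72 dBV

Cascaded gains and losses add directly in dB.
-15 − 21 − 11 + 6 − 19 − 12 = -72 dBV.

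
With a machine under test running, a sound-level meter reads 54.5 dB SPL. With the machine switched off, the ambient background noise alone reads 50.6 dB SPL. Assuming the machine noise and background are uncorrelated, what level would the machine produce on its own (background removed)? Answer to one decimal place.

52.2 dB SPL

Background correction is a power subtraction:
L_src = 10·log₁₀(10^(54.5/10) − 10^(50.6/10)) = 10·log₁₀(167000) = 52.2 dB SPL.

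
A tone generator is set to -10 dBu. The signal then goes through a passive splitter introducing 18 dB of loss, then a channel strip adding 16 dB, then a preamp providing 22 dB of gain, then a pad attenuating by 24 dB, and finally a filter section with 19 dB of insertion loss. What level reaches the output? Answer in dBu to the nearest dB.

Cascaded gains and losses add directly in dB.
-10 − 18 + 16 + 22 − 24 − 19 = -33 dBu.

-33 dBu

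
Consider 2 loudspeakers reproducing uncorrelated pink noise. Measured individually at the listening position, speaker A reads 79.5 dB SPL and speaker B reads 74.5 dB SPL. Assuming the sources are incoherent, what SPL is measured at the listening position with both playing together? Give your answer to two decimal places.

80.69 dB SPL

Uncorrelated sources add in intensity (power), not in dB.
L_total = 10·log₁₀(10^(79.5/10) + 10^(74.5/10)) = 10·log₁₀(117300000) = 80.69 dB SPL.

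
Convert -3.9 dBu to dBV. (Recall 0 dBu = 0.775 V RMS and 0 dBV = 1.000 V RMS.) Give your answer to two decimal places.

The offset between the scales is 20·log₁₀(0.775/1.000) = −2.214 dB.
So dBV = -3.9 − 2.214 = -6.11 dBV.

-6.11 dBV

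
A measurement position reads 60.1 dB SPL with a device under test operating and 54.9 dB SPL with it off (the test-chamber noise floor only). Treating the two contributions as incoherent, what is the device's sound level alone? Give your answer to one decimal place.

Remove the background by subtracting linear intensities:
L_src = 10·log₁₀(10^(60.1/10) − 10^(54.9/10)) = 10·log₁₀(714300) = 58.5 dB SPL.

58.5 dB SPL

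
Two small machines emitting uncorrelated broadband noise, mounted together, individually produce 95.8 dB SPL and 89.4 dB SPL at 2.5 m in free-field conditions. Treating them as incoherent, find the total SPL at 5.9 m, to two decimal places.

Combined at 2.5 m: 10·log₁₀(10^(95.8/10)+10^(89.4/10)) = 96.696 dB SPL.
Then apply −20·log₁₀(5.9/2.5) = -7.458 dB → 89.24 dB SPL.

89.24 dB SPL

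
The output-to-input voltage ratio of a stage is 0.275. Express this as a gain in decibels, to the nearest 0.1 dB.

-11.2 dB

Voltage is an amplitude quantity, so gain = 20·log₁₀(V_out/V_in).
20·log₁₀(0.275) = -11.2 dB.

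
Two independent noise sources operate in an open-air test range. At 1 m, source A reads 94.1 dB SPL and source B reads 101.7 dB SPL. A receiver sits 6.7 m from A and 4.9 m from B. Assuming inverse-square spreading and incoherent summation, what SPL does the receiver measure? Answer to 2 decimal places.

At the listener: L_A = 94.1 − 20·log₁₀(6.7) = 77.579 dB; L_B = 101.7 − 20·log₁₀(4.9) = 87.896 dB.
Combined: 10·log₁₀(10^(77.579/10)+10^(87.896/10)) = 88.28 dB SPL.

88.28 dB SPL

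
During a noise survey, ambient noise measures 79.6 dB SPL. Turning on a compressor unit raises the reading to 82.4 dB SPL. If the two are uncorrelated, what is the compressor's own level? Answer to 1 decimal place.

Subtract intensities: L_src = 10·log₁₀(10^(L_total/10) − 10^(L_bg/10)).
L_src = 10·log₁₀(10^(82.4/10) − 10^(79.6/10)) = 10·log₁₀(82580000) = 79.2 dB SPL.

79.2 dB SPL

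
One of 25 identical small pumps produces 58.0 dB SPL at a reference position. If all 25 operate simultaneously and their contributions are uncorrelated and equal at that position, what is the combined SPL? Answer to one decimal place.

72.0 dB SPL

25 equal incoherent sources raise the level by 10·log₁₀(25) = 13.98 dB.
L_total = 58.0 + 13.98 = 72.0 dB SPL.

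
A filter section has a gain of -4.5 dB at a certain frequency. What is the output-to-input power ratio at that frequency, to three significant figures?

Power ratio = 10^(dB/10).
10^(-4.5/10) = 10^(-0.4500) = 0.355.

0.355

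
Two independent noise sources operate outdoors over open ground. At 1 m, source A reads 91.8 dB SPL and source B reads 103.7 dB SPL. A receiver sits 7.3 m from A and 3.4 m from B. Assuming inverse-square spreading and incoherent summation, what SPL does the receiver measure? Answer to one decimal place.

At the listener: L_A = 91.8 − 20·log₁₀(7.3) = 74.53 dB; L_B = 103.7 − 20·log₁₀(3.4) = 93.07 dB.
Combined: 10·log₁₀(10^(74.53/10)+10^(93.07/10)) = 93.1 dB SPL.

93.1 dB SPL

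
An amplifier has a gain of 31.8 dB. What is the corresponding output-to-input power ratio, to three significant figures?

1510

Power ratio = 10^(dB/10).
10^(31.8/10) = 10^(3.180) = 1510.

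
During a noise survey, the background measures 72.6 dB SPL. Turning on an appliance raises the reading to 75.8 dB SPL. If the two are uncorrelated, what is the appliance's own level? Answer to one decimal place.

73.0 dB SPL

Subtract intensities: L_src = 10·log₁₀(10^(L_total/10) − 10^(L_bg/10)).
L_src = 10·log₁₀(10^(75.8/10) − 10^(72.6/10)) = 10·log₁₀(19820000) = 73.0 dB SPL.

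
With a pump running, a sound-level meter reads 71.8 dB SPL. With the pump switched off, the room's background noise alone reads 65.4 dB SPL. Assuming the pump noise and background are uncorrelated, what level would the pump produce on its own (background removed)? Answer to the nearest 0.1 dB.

70.7 dB SPL

Subtract intensities: L_src = 10·log₁₀(10^(L_total/10) − 10^(L_bg/10)).
L_src = 10·log₁₀(10^(71.8/10) − 10^(65.4/10)) = 10·log₁₀(11670000) = 70.7 dB SPL.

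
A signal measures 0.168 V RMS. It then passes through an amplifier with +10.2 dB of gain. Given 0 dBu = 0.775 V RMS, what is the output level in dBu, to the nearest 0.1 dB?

Input level: 20·log₁₀(0.168/0.775) = -13.28 dBu.
Output: -13.28 + 10.2 = -3.1 dBu.

-3.1 dBu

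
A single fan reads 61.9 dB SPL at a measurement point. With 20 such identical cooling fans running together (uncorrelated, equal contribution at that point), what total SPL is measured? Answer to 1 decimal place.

74.9 dB SPL

20 equal incoherent sources raise the level by 10·log₁₀(20) = 13.01 dB.
L_total = 61.9 + 13.01 = 74.9 dB SPL.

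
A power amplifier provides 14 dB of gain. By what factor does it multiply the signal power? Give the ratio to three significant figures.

25.1

Power ratio = 10^(dB/10).
10^(14/10) = 10^(1.400) = 25.1.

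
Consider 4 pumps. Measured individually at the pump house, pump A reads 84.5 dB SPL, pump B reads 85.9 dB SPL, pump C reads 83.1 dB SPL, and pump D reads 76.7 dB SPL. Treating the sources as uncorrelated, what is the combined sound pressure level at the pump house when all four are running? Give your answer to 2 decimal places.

Uncorrelated sources add in intensity (power), not in dB.
L_total = 10·log₁₀(10^(84.5/10) + 10^(85.9/10) + 10^(83.1/10) + 10^(76.7/10)) = 10·log₁₀(921800000) = 89.65 dB SPL.

89.65 dB SPL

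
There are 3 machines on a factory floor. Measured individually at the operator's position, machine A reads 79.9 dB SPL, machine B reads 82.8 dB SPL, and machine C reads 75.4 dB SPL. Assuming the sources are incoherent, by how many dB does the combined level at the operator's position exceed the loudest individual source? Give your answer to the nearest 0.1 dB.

2.3 dB

Uncorrelated sources add in intensity (power), not in dB.
L_total = 10·log₁₀(10^(79.9/10) + 10^(82.8/10) + 10^(75.4/10)) = 85.09 dB SPL.
Excess over the loudest (82.8 dB): 85.09 − 82.8 = 2.3 dB.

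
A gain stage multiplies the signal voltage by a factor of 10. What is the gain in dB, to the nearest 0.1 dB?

Voltage ratio → dB uses the 20·log₁₀ form:
20·log₁₀(10) = 20.0 dB.

20.0 dB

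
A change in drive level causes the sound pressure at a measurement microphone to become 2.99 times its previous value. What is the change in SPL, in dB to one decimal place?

Sound pressure is an amplitude quantity: ΔL = 20·log₁₀(p₂/p₁).
20·log₁₀(2.99) = 9.5 dB.

9.5 dB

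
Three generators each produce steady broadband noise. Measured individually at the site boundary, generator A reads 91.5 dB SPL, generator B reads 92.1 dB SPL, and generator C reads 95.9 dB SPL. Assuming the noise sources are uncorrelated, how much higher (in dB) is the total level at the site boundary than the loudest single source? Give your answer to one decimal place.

2.5 dB

Add the sources as powers (linear), then convert back to dB:
L_total = 10·log₁₀(10^(91.5/10) + 10^(92.1/10) + 10^(95.9/10)) = 98.40 dB SPL.
Excess over the loudest (95.9 dB): 98.40 − 95.9 = 2.5 dB.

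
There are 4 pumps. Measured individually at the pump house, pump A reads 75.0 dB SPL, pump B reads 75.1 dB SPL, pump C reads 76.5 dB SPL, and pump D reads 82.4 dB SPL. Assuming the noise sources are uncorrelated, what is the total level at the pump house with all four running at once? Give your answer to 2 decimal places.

84.51 dB SPL

Add the sources as powers (linear), then convert back to dB:
L_total = 10·log₁₀(10^(75.0/10) + 10^(75.1/10) + 10^(76.5/10) + 10^(82.4/10)) = 10·log₁₀(282400000) = 84.51 dB SPL.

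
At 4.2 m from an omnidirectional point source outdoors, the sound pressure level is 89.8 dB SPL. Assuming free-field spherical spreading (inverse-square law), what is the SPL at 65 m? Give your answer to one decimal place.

66.0 dB SPL

Inverse-square spreading gives ΔL = −20·log₁₀(d₂/d₁).
ΔL = −20·log₁₀(65/4.2) = -23.79 dB, so L₂ = 89.8 + (-23.79) = 66.0 dB SPL.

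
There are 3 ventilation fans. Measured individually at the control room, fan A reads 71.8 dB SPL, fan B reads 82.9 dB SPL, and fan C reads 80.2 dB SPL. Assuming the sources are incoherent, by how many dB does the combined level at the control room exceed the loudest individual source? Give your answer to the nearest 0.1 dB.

2.1 dB

Add the sources as powers (linear), then convert back to dB:
L_total = 10·log₁₀(10^(71.8/10) + 10^(82.9/10) + 10^(80.2/10)) = 84.98 dB SPL.
Excess over the loudest (82.9 dB): 84.98 − 82.9 = 2.1 dB.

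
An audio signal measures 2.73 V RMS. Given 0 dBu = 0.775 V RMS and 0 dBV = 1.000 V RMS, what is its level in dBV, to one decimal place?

dBV = 20·log₁₀(V / 1.000 V).
20·log₁₀(2.73/1.000) = +8.7 dBV.

+8.7 dBV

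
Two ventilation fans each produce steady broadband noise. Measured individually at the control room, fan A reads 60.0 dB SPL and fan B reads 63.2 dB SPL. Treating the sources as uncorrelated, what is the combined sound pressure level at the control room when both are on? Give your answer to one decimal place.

Add the sources as powers (linear), then convert back to dB:
L_total = 10·log₁₀(10^(60.0/10) + 10^(63.2/10)) = 10·log₁₀(3089000) = 64.9 dB SPL.

64.9 dB SPL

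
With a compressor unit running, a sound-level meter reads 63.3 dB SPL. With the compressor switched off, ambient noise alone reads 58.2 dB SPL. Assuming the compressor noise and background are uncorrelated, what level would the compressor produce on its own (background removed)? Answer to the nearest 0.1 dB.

Background correction is a power subtraction:
L_src = 10·log₁₀(10^(63.3/10) − 10^(58.2/10)) = 10·log₁₀(1477000) = 61.7 dB SPL.

61.7 dB SPL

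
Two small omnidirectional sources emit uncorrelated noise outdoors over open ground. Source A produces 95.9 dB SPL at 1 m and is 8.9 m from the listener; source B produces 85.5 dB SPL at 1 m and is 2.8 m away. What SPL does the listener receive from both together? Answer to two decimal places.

At the listener: L_A = 95.9 − 20·log₁₀(8.9) = 76.912 dB; L_B = 85.5 − 20·log₁₀(2.8) = 76.557 dB.
Combined: 10·log₁₀(10^(76.912/10)+10^(76.557/10)) = 79.75 dB SPL.

79.75 dB SPL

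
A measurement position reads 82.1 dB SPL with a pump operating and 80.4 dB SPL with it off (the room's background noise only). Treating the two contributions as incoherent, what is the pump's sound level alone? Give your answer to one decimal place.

Remove the background by subtracting linear intensities:
L_src = 10·log₁₀(10^(82.1/10) − 10^(80.4/10)) = 10·log₁₀(52530000) = 77.2 dB SPL.

77.2 dB SPL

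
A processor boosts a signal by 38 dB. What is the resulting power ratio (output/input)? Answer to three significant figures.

6310

Power ratio = 10^(dB/10).
10^(38/10) = 10^(3.800) = 6310.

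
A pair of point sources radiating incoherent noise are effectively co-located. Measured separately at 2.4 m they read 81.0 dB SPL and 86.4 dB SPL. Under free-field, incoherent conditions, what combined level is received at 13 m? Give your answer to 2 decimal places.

Combined at 2.4 m: 10·log₁₀(10^(81.0/10)+10^(86.4/10)) = 87.501 dB SPL.
Then apply −20·log₁₀(13/2.4) = -14.675 dB → 72.83 dB SPL.

72.83 dB SPL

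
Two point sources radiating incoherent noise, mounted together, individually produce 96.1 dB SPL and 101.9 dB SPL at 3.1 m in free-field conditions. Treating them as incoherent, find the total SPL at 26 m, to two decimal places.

Combined at 3.1 m: 10·log₁₀(10^(96.1/10)+10^(101.9/10)) = 102.914 dB SPL.
Then apply −20·log₁₀(26/3.1) = -18.472 dB → 84.44 dB SPL.

84.44 dB SPL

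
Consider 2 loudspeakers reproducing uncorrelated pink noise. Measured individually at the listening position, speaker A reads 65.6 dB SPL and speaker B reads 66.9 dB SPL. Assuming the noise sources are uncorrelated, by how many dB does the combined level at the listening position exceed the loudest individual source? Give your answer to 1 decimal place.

2.4 dB

Incoherent sources sum as intensities:
L_total = 10·log₁₀(10^(65.6/10) + 10^(66.9/10)) = 69.31 dB SPL.
Excess over the loudest (66.9 dB): 69.31 − 66.9 = 2.4 dB.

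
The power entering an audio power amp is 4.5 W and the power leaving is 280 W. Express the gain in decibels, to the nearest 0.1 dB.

17.9 dB

For a power ratio, dB = 10·log₁₀(P₂/P₁).
10·log₁₀(280/4.5) = 10·log₁₀(62.22) = 17.9 dB.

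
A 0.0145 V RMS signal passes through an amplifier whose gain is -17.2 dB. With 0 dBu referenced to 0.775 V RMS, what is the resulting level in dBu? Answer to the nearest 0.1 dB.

Input level: 20·log₁₀(0.0145/0.775) = -34.56 dBu.
Output: -34.56 − 17.2 = -51.8 dBu.

-51.8 dBu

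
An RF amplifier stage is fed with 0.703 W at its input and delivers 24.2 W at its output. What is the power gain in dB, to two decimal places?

Power ratio → dB uses the 10·log₁₀ form:
10·log₁₀(24.2/0.703) = 10·log₁₀(34.42) = 15.37 dB.

15.37 dB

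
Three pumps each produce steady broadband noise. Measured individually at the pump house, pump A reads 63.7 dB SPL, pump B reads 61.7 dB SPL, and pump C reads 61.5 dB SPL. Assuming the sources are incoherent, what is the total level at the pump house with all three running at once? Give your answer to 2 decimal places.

67.19 dB SPL

Uncorrelated sources add in intensity (power), not in dB.
L_total = 10·log₁₀(10^(63.7/10) + 10^(61.7/10) + 10^(61.5/10)) = 10·log₁₀(5236000) = 67.19 dB SPL.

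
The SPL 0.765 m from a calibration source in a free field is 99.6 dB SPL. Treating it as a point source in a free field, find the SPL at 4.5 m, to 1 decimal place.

Inverse-square spreading gives ΔL = −20·log₁₀(d₂/d₁).
ΔL = −20·log₁₀(4.5/0.765) = -15.39 dB, so L₂ = 99.6 + (-15.39) = 84.2 dB SPL.

84.2 dB SPL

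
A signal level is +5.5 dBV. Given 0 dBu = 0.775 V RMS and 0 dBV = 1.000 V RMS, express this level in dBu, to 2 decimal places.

The offset between the scales is 20·log₁₀(0.775/1.000) = −2.214 dB.
So dBu = +5.5 + 2.214 = +7.71 dBu.

+7.71 dBu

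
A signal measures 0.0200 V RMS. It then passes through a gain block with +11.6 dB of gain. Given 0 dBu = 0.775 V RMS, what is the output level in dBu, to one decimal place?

Input level: 20·log₁₀(0.0200/0.775) = -31.77 dBu.
Output: -31.77 + 11.6 = -20.2 dBu.

-20.2 dBu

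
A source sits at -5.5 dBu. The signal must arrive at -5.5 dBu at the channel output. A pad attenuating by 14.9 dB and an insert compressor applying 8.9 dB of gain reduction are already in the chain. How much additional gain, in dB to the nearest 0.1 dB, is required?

The required make-up gain is the shortfall in the dB sum.
G = -5.5 − (-5.5) + 14.9 + 8.9 = 23.8 dB.

23.8 dB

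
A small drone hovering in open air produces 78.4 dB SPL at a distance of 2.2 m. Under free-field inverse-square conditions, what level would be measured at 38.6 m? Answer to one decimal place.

For a point source in a free field, ΔL = −20·log₁₀(d₂/d₁).
ΔL = −20·log₁₀(38.6/2.2) = -24.88 dB, so L₂ = 78.4 + (-24.88) = 53.5 dB SPL.

53.5 dB SPL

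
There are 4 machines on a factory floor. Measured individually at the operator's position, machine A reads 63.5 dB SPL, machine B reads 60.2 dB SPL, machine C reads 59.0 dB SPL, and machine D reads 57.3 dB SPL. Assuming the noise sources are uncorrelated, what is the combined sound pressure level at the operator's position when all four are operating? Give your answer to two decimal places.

66.64 dB SPL

Uncorrelated sources add in intensity (power), not in dB.
L_total = 10·log₁₀(10^(63.5/10) + 10^(60.2/10) + 10^(59.0/10) + 10^(57.3/10)) = 10·log₁₀(4617000) = 66.64 dB SPL.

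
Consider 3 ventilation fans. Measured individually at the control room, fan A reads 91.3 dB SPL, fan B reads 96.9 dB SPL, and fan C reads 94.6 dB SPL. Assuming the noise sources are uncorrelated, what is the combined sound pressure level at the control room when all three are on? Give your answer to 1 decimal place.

99.6 dB SPL

Uncorrelated sources add in intensity (power), not in dB.
L_total = 10·log₁₀(10^(91.3/10) + 10^(96.9/10) + 10^(94.6/10)) = 10·log₁₀(9131000000) = 99.6 dB SPL.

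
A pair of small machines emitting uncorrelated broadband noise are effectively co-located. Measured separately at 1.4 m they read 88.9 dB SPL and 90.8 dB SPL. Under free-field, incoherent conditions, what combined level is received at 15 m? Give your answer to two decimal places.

Combined at 1.4 m: 10·log₁₀(10^(88.9/10)+10^(90.8/10)) = 92.963 dB SPL.
Then apply −20·log₁₀(15/1.4) = -20.599 dB → 72.36 dB SPL.

72.36 dB SPL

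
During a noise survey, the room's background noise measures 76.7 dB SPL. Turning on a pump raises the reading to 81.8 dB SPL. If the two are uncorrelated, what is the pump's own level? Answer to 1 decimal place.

Subtract intensities: L_src = 10·log₁₀(10^(L_total/10) − 10^(L_bg/10)).
L_src = 10·log₁₀(10^(81.8/10) − 10^(76.7/10)) = 10·log₁₀(104600000) = 80.2 dB SPL.

80.2 dB SPL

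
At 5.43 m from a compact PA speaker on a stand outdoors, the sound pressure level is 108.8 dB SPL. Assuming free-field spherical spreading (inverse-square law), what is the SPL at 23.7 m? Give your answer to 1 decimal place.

96.0 dB SPL

Inverse-square spreading gives ΔL = −20·log₁₀(d₂/d₁).
ΔL = −20·log₁₀(23.7/5.43) = -12.80 dB, so L₂ = 108.8 + (-12.80) = 96.0 dB SPL.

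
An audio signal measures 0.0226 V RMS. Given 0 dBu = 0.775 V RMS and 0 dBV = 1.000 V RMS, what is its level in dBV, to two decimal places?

dBV = 20·log₁₀(V / 1.000 V).
20·log₁₀(0.0226/1.000) = -32.92 dBV.

-32.92 dBV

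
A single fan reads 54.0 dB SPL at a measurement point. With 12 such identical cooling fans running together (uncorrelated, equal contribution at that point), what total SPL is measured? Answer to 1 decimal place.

64.8 dB SPL

12 equal incoherent sources raise the level by 10·log₁₀(12) = 10.79 dB.
L_total = 54.0 + 10.79 = 64.8 dB SPL.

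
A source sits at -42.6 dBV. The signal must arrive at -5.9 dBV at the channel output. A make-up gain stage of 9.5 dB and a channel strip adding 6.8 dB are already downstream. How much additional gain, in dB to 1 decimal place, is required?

20.4 dB

The required make-up gain is the shortfall in the dB sum.
G = -5.9 − (-42.6) − 9.5 − 6.8 = 20.4 dB.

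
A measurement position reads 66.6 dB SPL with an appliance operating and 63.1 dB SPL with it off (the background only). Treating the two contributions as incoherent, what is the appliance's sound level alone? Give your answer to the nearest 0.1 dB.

Background correction is a power subtraction:
L_src = 10·log₁₀(10^(66.6/10) − 10^(63.1/10)) = 10·log₁₀(2529000) = 64.0 dB SPL.

64.0 dB SPL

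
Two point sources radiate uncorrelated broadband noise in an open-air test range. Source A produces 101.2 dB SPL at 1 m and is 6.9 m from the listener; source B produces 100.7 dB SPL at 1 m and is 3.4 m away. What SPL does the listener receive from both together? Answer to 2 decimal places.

91.12 dB SPL

At the listener: L_A = 101.2 − 20·log₁₀(6.9) = 84.423 dB; L_B = 100.7 − 20·log₁₀(3.4) = 90.070 dB.
Combined: 10·log₁₀(10^(84.423/10)+10^(90.070/10)) = 91.12 dB SPL.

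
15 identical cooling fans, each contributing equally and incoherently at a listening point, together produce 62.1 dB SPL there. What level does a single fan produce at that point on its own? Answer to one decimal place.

15 equal incoherent sources add 10·log₁₀(15) = 11.76 dB over one source.
L_one = 62.1 − 11.76 = 50.3 dB SPL.

50.3 dB SPL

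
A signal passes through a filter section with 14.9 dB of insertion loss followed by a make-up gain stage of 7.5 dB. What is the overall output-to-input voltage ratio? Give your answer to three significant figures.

0.427

Net gain = (−14.9) + 7.5 = -7.4 dB.
Voltage ratio = 10^(-7.4/20) = 0.427.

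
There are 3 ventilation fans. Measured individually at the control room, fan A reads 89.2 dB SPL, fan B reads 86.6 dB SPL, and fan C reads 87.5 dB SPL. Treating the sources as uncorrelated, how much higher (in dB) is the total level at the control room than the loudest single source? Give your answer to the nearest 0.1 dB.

3.5 dB

Uncorrelated sources add in intensity (power), not in dB.
L_total = 10·log₁₀(10^(89.2/10) + 10^(86.6/10) + 10^(87.5/10)) = 92.67 dB SPL.
Excess over the loudest (89.2 dB): 92.67 − 89.2 = 3.5 dB.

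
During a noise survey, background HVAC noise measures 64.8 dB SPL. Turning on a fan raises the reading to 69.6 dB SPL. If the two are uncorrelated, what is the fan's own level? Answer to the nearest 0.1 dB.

Background correction is a power subtraction:
L_src = 10·log₁₀(10^(69.6/10) − 10^(64.8/10)) = 10·log₁₀(6100000) = 67.9 dB SPL.

67.9 dB SPL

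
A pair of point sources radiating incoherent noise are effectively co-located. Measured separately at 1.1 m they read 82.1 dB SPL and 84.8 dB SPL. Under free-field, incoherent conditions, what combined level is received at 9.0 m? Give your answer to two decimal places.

68.41 dB SPL

Combined at 1.1 m: 10·log₁₀(10^(82.1/10)+10^(84.8/10)) = 86.667 dB SPL.
Then apply −20·log₁₀(9.0/1.1) = -18.257 dB → 68.41 dB SPL.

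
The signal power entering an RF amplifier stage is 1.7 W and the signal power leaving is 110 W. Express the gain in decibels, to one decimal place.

For a power ratio, dB = 10·log₁₀(P₂/P₁).
10·log₁₀(110/1.7) = 10·log₁₀(64.71) = 18.1 dB.

18.1 dB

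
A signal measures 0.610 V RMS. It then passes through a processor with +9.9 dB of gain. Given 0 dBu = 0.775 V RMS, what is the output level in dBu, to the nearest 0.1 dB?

Input level: 20·log₁₀(0.610/0.775) = -2.08 dBu.
Output: -2.08 + 9.9 = +7.8 dBu.

+7.8 dBu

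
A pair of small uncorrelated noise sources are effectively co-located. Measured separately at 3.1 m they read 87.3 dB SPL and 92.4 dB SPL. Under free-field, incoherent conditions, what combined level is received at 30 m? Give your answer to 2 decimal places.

Combined at 3.1 m: 10·log₁₀(10^(87.3/10)+10^(92.4/10)) = 93.569 dB SPL.
Then apply −20·log₁₀(30/3.1) = -19.715 dB → 73.85 dB SPL.

73.85 dB SPL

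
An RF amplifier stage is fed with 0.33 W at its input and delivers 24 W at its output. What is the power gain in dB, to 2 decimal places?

Power is a power quantity, so gain = 10·log₁₀(P_out/P_in).
10·log₁₀(24/0.33) = 10·log₁₀(72.73) = 18.62 dB.

18.62 dB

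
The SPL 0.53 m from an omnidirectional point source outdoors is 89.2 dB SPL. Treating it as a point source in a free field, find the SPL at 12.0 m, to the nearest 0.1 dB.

Inverse-square spreading gives ΔL = −20·log₁₀(d₂/d₁).
ΔL = −20·log₁₀(12.0/0.53) = -27.10 dB, so L₂ = 89.2 + (-27.10) = 62.1 dB SPL.

62.1 dB SPL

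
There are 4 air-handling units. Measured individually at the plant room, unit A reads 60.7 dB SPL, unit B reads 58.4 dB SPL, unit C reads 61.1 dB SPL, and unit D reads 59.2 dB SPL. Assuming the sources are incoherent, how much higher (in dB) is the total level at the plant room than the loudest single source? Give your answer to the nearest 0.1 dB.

Incoherent sources sum as intensities:
L_total = 10·log₁₀(10^(60.7/10) + 10^(58.4/10) + 10^(61.1/10) + 10^(59.2/10)) = 66.01 dB SPL.
Excess over the loudest (61.1 dB): 66.01 − 61.1 = 4.9 dB.

4.9 dB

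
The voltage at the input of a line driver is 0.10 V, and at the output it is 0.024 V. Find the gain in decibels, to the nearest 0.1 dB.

Voltage ratio → dB uses the 20·log₁₀ form:
20·log₁₀(0.024/0.10) = 20·log₁₀(0.2400) = -12.4 dB.

-12.4 dB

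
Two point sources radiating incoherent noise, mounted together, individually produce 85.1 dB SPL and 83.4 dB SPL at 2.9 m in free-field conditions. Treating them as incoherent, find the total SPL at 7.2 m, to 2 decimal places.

79.44 dB SPL

Combined at 2.9 m: 10·log₁₀(10^(85.1/10)+10^(83.4/10)) = 87.343 dB SPL.
Then apply −20·log₁₀(7.2/2.9) = -7.899 dB → 79.44 dB SPL.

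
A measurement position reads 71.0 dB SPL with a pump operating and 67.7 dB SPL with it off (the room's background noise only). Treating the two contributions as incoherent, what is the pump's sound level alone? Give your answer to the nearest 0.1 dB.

68.3 dB SPL

Subtract intensities: L_src = 10·log₁₀(10^(L_total/10) − 10^(L_bg/10)).
L_src = 10·log₁₀(10^(71.0/10) − 10^(67.7/10)) = 10·log₁₀(6701000) = 68.3 dB SPL.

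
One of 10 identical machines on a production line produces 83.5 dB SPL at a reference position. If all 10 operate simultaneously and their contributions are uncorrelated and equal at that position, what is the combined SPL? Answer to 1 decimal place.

10 equal incoherent sources raise the level by 10·log₁₀(10) = 10.00 dB.
L_total = 83.5 + 10.00 = 93.5 dB SPL.

93.5 dB SPL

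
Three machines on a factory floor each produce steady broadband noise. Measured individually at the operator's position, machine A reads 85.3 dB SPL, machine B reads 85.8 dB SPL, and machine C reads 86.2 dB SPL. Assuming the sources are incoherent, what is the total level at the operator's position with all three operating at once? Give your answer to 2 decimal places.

Uncorrelated sources add in intensity (power), not in dB.
L_total = 10·log₁₀(10^(85.3/10) + 10^(85.8/10) + 10^(86.2/10)) = 10·log₁₀(1136000000) = 90.55 dB SPL.

90.55 dB SPL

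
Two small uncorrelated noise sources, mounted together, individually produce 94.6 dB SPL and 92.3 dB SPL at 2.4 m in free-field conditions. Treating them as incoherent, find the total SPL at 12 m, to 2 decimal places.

82.63 dB SPL

Combined at 2.4 m: 10·log₁₀(10^(94.6/10)+10^(92.3/10)) = 96.611 dB SPL.
Then apply −20·log₁₀(12/2.4) = -13.979 dB → 82.63 dB SPL.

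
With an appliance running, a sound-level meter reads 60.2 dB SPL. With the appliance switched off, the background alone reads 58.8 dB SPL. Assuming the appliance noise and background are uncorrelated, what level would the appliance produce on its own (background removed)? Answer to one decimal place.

Subtract intensities: L_src = 10·log₁₀(10^(L_total/10) − 10^(L_bg/10)).
L_src = 10·log₁₀(10^(60.2/10) − 10^(58.8/10)) = 10·log₁₀(288600) = 54.6 dB SPL.

54.6 dB SPL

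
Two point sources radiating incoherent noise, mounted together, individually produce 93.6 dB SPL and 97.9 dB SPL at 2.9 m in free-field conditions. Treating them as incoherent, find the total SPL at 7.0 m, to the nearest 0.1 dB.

91.6 dB SPL

Combined at 2.9 m: 10·log₁₀(10^(93.6/10)+10^(97.9/10)) = 99.27 dB SPL.
Then apply −20·log₁₀(7.0/2.9) = -7.65 dB → 91.6 dB SPL.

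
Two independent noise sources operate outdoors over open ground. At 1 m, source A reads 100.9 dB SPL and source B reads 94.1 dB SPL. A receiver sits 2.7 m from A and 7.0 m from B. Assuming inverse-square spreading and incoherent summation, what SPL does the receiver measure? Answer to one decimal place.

At the listener: L_A = 100.9 − 20·log₁₀(2.7) = 92.27 dB; L_B = 94.1 − 20·log₁₀(7.0) = 77.20 dB.
Combined: 10·log₁₀(10^(92.27/10)+10^(77.20/10)) = 92.4 dB SPL.

92.4 dB SPL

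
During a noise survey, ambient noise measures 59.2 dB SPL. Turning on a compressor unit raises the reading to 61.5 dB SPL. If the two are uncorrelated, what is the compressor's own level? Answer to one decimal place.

57.6 dB SPL

Subtract intensities: L_src = 10·log₁₀(10^(L_total/10) − 10^(L_bg/10)).
L_src = 10·log₁₀(10^(61.5/10) − 10^(59.2/10)) = 10·log₁₀(580800) = 57.6 dB SPL.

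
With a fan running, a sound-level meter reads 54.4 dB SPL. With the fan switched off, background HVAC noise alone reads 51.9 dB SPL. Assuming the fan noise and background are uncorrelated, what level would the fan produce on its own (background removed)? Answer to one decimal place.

50.8 dB SPL

Remove the background by subtracting linear intensities:
L_src = 10·log₁₀(10^(54.4/10) − 10^(51.9/10)) = 10·log₁₀(120500) = 50.8 dB SPL.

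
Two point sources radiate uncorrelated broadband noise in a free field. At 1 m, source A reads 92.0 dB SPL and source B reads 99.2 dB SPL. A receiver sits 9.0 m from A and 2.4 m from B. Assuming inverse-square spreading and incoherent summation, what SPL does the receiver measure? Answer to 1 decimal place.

91.7 dB SPL

At the listener: L_A = 92.0 − 20·log₁₀(9.0) = 72.92 dB; L_B = 99.2 − 20·log₁₀(2.4) = 91.60 dB.
Combined: 10·log₁₀(10^(72.92/10)+10^(91.60/10)) = 91.7 dB SPL.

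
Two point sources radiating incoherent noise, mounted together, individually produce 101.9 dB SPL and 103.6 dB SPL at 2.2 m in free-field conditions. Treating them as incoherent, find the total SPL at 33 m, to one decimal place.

82.3 dB SPL

Combined at 2.2 m: 10·log₁₀(10^(101.9/10)+10^(103.6/10)) = 105.84 dB SPL.
Then apply −20·log₁₀(33/2.2) = -23.52 dB → 82.3 dB SPL.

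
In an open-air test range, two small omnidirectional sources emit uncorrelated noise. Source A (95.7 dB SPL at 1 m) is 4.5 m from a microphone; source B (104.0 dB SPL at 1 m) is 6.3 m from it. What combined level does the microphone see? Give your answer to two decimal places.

At the listener: L_A = 95.7 − 20·log₁₀(4.5) = 82.636 dB; L_B = 104.0 − 20·log₁₀(6.3) = 88.013 dB.
Combined: 10·log₁₀(10^(82.636/10)+10^(88.013/10)) = 89.12 dB SPL.

89.12 dB SPL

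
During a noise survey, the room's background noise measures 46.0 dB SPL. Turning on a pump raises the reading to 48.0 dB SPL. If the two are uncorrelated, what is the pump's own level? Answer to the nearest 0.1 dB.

43.7 dB SPL

Background correction is a power subtraction:
L_src = 10·log₁₀(10^(48.0/10) − 10^(46.0/10)) = 10·log₁₀(23290) = 43.7 dB SPL.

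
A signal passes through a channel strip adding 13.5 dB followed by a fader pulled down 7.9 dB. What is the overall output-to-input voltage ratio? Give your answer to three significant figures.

Net gain = 13.5 + (−7.9) = 5.6 dB.
Voltage ratio = 10^(5.6/20) = 1.91.

1.91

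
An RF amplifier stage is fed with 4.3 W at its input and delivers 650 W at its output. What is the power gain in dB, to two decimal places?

For a power ratio, dB = 10·log₁₀(P₂/P₁).
10·log₁₀(650/4.3) = 10·log₁₀(151.2) = 21.79 dB.

21.79 dB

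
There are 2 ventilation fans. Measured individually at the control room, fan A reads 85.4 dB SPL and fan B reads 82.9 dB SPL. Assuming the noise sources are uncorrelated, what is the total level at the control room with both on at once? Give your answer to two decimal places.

Uncorrelated sources add in intensity (power), not in dB.
L_total = 10·log₁₀(10^(85.4/10) + 10^(82.9/10)) = 10·log₁₀(541700000) = 87.34 dB SPL.

87.34 dB SPL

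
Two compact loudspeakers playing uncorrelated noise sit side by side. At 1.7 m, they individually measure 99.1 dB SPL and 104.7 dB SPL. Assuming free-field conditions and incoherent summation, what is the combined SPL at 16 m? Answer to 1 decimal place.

86.3 dB SPL

Combined at 1.7 m: 10·log₁₀(10^(99.1/10)+10^(104.7/10)) = 105.76 dB SPL.
Then apply −20·log₁₀(16/1.7) = -19.47 dB → 86.3 dB SPL.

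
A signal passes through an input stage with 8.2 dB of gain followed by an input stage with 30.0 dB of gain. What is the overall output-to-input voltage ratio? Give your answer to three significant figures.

81.3

Net gain = 8.2 + 30.0 = 38.2 dB.
Voltage ratio = 10^(38.2/20) = 81.3.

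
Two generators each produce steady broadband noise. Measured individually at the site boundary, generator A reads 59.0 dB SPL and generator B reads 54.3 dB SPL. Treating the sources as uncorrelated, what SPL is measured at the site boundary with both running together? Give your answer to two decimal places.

60.27 dB SPL

Uncorrelated sources add in intensity (power), not in dB.
L_total = 10·log₁₀(10^(59.0/10) + 10^(54.3/10)) = 10·log₁₀(1063000) = 60.27 dB SPL.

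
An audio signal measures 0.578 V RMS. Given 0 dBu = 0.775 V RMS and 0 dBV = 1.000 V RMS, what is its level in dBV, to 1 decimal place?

dBV = 20·log₁₀(V / 1.000 V).
20·log₁₀(0.578/1.000) = -4.8 dBV.

-4.8 dBV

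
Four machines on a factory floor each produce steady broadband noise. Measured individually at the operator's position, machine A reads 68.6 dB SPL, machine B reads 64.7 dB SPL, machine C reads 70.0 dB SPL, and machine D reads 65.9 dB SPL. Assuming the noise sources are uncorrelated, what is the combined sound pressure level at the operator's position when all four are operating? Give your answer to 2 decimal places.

Add the sources as powers (linear), then convert back to dB:
L_total = 10·log₁₀(10^(68.6/10) + 10^(64.7/10) + 10^(70.0/10) + 10^(65.9/10)) = 10·log₁₀(24090000) = 73.82 dB SPL.

73.82 dB SPL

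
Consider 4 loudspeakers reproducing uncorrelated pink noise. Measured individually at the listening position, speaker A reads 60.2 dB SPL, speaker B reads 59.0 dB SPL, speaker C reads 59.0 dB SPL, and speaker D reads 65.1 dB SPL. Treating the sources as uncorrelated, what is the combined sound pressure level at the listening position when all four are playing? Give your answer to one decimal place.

Uncorrelated sources add in intensity (power), not in dB.
L_total = 10·log₁₀(10^(60.2/10) + 10^(59.0/10) + 10^(59.0/10) + 10^(65.1/10)) = 10·log₁₀(5872000) = 67.7 dB SPL.

67.7 dB SPL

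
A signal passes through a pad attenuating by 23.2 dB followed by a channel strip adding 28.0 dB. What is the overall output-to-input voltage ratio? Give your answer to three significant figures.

Net gain = (−23.2) + 28.0 = 4.8 dB.
Voltage ratio = 10^(4.8/20) = 1.74.

1.74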